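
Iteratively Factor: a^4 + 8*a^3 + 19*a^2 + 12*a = (a)*(a^3 + 8*a^2 + 19*a + 12) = a*(a + 3)*(a^2 + 5*a + 4) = a*(a + 3)*(a + 4)*(a + 1)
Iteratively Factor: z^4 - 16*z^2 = (z + 4)*(z^3 - 4*z^2) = z*(z + 4)*(z^2 - 4*z) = z*(z - 4)*(z + 4)*(z)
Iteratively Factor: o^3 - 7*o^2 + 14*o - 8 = (o - 1)*(o^2 - 6*o + 8) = (o - 2)*(o - 1)*(o - 4)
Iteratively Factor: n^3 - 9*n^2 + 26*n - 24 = (n - 2)*(n^2 - 7*n + 12) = (n - 4)*(n - 2)*(n - 3)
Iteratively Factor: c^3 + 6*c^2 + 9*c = (c + 3)*(c^2 + 3*c) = (c + 3)^2*(c)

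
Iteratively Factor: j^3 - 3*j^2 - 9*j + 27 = (j + 3)*(j^2 - 6*j + 9) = (j - 3)*(j + 3)*(j - 3)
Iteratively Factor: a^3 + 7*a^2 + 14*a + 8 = (a + 1)*(a^2 + 6*a + 8) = (a + 1)*(a + 2)*(a + 4)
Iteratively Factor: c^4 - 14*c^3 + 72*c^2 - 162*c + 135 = (c - 3)*(c^3 - 11*c^2 + 39*c - 45) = (c - 3)^2*(c^2 - 8*c + 15) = (c - 3)^3*(c - 5)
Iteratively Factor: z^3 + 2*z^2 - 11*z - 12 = (z - 3)*(z^2 + 5*z + 4) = (z - 3)*(z + 1)*(z + 4)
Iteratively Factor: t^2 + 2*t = (t + 2)*(t)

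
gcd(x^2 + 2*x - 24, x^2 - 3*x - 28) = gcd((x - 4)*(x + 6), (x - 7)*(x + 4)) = 1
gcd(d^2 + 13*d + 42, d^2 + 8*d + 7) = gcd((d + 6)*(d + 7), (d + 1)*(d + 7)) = d + 7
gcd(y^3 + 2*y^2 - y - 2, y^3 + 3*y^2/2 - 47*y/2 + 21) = y - 1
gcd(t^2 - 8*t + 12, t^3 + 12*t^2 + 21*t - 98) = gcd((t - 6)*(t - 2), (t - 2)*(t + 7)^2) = t - 2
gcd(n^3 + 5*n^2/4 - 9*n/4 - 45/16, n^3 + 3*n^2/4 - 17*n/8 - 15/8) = n^2 - n/4 - 15/8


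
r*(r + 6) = r^2 + 6*r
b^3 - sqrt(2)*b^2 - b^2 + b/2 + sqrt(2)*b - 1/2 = (b - 1)*(b - sqrt(2)/2)^2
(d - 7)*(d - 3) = d^2 - 10*d + 21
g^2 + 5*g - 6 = (g - 1)*(g + 6)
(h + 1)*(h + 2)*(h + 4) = h^3 + 7*h^2 + 14*h + 8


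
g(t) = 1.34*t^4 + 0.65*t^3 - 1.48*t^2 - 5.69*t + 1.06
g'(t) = 5.36*t^3 + 1.95*t^2 - 2.96*t - 5.69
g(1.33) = -3.40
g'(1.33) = 6.43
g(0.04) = 0.83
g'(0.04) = -5.80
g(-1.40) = 9.49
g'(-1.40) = -12.43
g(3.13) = 117.29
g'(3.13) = 168.51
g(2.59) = 47.99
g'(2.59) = 92.85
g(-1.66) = 13.63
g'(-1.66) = -19.92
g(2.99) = 95.29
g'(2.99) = 146.17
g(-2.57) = 53.33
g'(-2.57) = -76.19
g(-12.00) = 26519.26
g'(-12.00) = -8951.45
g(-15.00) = 65397.16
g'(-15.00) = -17612.54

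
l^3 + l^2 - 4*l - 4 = (l - 2)*(l + 1)*(l + 2)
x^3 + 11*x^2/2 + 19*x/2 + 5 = (x + 1)*(x + 2)*(x + 5/2)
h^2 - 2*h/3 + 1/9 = (h - 1/3)^2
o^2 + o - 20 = (o - 4)*(o + 5)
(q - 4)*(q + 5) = q^2 + q - 20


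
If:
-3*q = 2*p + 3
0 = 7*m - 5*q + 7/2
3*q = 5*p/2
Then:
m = -113/126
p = -2/3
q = -5/9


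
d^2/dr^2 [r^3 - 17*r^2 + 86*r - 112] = 6*r - 34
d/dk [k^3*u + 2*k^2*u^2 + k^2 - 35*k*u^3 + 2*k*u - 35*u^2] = 3*k^2*u + 4*k*u^2 + 2*k - 35*u^3 + 2*u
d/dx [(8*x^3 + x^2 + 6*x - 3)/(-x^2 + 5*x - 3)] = (-8*x^4 + 80*x^3 - 61*x^2 - 12*x - 3)/(x^4 - 10*x^3 + 31*x^2 - 30*x + 9)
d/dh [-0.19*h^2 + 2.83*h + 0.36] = 2.83 - 0.38*h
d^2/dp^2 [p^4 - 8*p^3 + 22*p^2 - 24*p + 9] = 12*p^2 - 48*p + 44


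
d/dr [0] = 0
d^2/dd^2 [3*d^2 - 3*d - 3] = 6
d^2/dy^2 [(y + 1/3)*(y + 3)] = 2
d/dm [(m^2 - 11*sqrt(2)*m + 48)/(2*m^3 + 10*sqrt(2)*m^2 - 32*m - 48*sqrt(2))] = (-m^4 + 22*sqrt(2)*m^3 - 50*m^2 - 528*sqrt(2)*m + 1296)/(2*(m^6 + 10*sqrt(2)*m^5 + 18*m^4 - 208*sqrt(2)*m^3 - 224*m^2 + 768*sqrt(2)*m + 1152))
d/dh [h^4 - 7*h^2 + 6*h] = 4*h^3 - 14*h + 6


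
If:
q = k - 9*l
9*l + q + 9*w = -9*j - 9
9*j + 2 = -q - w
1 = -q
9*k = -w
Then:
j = 1/639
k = 8/71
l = 79/639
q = -1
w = -72/71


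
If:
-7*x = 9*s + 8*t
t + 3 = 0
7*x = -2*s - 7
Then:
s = 31/7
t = -3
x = -111/49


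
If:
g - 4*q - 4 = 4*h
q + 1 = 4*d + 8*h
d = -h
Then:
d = -q/4 - 1/4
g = 5*q + 5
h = q/4 + 1/4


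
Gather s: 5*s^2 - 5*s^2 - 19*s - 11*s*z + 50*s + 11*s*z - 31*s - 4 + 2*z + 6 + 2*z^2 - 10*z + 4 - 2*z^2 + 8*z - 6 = 0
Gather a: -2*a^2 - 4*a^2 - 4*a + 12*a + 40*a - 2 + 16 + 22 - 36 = -6*a^2 + 48*a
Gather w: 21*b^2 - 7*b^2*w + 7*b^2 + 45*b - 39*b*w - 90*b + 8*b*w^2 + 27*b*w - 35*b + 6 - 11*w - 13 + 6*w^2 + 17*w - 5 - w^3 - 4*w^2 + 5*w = 28*b^2 - 80*b - w^3 + w^2*(8*b + 2) + w*(-7*b^2 - 12*b + 11) - 12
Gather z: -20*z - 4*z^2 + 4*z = -4*z^2 - 16*z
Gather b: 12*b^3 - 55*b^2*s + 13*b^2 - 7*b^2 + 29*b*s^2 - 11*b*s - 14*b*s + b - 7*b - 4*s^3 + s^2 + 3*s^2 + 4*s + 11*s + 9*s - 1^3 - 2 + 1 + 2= 12*b^3 + b^2*(6 - 55*s) + b*(29*s^2 - 25*s - 6) - 4*s^3 + 4*s^2 + 24*s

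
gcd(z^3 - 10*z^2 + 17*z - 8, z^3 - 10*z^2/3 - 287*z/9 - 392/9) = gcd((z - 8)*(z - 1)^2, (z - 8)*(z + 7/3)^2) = z - 8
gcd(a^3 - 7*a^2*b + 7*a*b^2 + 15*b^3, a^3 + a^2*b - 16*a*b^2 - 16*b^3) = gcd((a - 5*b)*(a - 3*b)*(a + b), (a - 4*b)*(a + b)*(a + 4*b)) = a + b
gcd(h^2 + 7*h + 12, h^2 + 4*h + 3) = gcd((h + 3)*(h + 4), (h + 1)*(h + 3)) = h + 3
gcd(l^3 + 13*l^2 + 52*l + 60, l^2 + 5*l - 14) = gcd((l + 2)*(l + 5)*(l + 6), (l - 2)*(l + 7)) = 1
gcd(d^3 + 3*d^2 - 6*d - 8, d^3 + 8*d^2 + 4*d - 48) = d^2 + 2*d - 8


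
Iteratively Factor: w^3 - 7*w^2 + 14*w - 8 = (w - 1)*(w^2 - 6*w + 8) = (w - 2)*(w - 1)*(w - 4)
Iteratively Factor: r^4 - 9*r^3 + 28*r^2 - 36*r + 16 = (r - 2)*(r^3 - 7*r^2 + 14*r - 8) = (r - 2)^2*(r^2 - 5*r + 4) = (r - 4)*(r - 2)^2*(r - 1)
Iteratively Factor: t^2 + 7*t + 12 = (t + 3)*(t + 4)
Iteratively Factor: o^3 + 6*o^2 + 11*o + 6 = (o + 2)*(o^2 + 4*o + 3) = (o + 1)*(o + 2)*(o + 3)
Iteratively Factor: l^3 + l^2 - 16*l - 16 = (l + 4)*(l^2 - 3*l - 4) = (l - 4)*(l + 4)*(l + 1)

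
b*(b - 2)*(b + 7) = b^3 + 5*b^2 - 14*b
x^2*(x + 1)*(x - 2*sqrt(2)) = x^4 - 2*sqrt(2)*x^3 + x^3 - 2*sqrt(2)*x^2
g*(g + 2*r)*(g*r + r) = g^3*r + 2*g^2*r^2 + g^2*r + 2*g*r^2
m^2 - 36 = (m - 6)*(m + 6)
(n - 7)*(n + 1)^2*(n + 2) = n^4 - 3*n^3 - 23*n^2 - 33*n - 14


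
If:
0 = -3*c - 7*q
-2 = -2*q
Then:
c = -7/3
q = 1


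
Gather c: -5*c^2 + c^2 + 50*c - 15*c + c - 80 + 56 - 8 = -4*c^2 + 36*c - 32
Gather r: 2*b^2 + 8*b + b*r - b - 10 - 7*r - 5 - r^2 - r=2*b^2 + 7*b - r^2 + r*(b - 8) - 15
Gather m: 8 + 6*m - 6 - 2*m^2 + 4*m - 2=-2*m^2 + 10*m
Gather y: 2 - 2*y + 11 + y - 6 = 7 - y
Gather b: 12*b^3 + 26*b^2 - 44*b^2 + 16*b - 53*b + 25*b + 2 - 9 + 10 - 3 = 12*b^3 - 18*b^2 - 12*b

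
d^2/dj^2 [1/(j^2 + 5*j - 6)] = 2*(-j^2 - 5*j + (2*j + 5)^2 + 6)/(j^2 + 5*j - 6)^3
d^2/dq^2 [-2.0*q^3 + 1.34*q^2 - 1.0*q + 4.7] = 2.68 - 12.0*q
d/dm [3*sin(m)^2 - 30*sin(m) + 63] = 6*(sin(m) - 5)*cos(m)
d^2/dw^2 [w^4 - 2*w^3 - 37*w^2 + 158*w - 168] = 12*w^2 - 12*w - 74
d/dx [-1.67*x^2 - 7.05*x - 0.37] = -3.34*x - 7.05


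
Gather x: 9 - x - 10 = -x - 1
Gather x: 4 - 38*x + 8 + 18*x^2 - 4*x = 18*x^2 - 42*x + 12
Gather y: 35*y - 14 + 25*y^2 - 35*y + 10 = 25*y^2 - 4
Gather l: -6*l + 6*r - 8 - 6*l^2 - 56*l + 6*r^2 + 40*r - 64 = -6*l^2 - 62*l + 6*r^2 + 46*r - 72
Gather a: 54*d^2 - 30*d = 54*d^2 - 30*d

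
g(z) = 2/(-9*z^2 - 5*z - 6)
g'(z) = 2*(18*z + 5)/(-9*z^2 - 5*z - 6)^2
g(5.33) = -0.01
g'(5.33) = 0.00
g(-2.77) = -0.03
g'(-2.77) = -0.02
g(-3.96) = -0.02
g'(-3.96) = -0.01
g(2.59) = -0.03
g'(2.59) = 0.02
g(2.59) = -0.03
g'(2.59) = 0.02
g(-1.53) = -0.10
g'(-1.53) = -0.12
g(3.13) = -0.02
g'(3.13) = 0.01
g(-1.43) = -0.12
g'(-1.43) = -0.14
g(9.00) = 0.00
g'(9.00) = 0.00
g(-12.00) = 0.00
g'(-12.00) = 0.00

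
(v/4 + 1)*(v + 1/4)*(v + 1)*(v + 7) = v^4/4 + 49*v^3/16 + 21*v^2/2 + 151*v/16 + 7/4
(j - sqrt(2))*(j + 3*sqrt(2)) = j^2 + 2*sqrt(2)*j - 6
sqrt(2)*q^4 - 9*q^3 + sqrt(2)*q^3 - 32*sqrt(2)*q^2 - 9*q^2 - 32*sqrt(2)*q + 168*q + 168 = (q - 6*sqrt(2))*(q - 2*sqrt(2))*(q + 7*sqrt(2)/2)*(sqrt(2)*q + sqrt(2))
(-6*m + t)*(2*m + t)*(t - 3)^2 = -12*m^2*t^2 + 72*m^2*t - 108*m^2 - 4*m*t^3 + 24*m*t^2 - 36*m*t + t^4 - 6*t^3 + 9*t^2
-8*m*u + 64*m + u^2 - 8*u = (-8*m + u)*(u - 8)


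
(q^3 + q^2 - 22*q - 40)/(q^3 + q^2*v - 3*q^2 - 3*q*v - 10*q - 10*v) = (q + 4)/(q + v)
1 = 1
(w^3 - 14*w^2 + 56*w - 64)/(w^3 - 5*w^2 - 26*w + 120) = (w^2 - 10*w + 16)/(w^2 - w - 30)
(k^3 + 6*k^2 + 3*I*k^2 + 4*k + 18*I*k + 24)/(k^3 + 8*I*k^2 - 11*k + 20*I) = (k + 6)/(k + 5*I)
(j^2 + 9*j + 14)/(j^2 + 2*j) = (j + 7)/j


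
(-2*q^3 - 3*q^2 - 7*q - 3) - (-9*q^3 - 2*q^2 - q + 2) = 7*q^3 - q^2 - 6*q - 5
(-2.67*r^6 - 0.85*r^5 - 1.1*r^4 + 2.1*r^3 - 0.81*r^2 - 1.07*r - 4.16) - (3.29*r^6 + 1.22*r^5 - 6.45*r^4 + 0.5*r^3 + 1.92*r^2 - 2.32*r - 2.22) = -5.96*r^6 - 2.07*r^5 + 5.35*r^4 + 1.6*r^3 - 2.73*r^2 + 1.25*r - 1.94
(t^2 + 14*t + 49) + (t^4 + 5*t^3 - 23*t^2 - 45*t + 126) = t^4 + 5*t^3 - 22*t^2 - 31*t + 175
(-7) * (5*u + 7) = -35*u - 49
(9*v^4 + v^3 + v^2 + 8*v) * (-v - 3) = -9*v^5 - 28*v^4 - 4*v^3 - 11*v^2 - 24*v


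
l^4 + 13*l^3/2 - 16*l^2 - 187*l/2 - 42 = (l - 4)*(l + 1/2)*(l + 3)*(l + 7)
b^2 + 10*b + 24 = (b + 4)*(b + 6)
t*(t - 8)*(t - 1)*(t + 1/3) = t^4 - 26*t^3/3 + 5*t^2 + 8*t/3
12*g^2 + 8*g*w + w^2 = (2*g + w)*(6*g + w)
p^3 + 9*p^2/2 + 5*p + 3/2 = (p + 1/2)*(p + 1)*(p + 3)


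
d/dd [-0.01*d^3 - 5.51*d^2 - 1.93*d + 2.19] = -0.03*d^2 - 11.02*d - 1.93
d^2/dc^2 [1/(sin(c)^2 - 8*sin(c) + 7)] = 2*(-2*sin(c)^3 + 10*sin(c)^2 - 5*sin(c) - 57)/((sin(c) - 7)^3*(sin(c) - 1)^2)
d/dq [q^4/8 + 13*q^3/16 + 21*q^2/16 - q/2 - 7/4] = q^3/2 + 39*q^2/16 + 21*q/8 - 1/2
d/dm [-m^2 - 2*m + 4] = -2*m - 2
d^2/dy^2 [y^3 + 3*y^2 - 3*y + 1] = 6*y + 6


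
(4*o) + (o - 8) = 5*o - 8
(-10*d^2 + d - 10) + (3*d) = -10*d^2 + 4*d - 10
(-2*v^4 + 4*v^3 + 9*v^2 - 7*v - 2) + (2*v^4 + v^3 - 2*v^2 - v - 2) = 5*v^3 + 7*v^2 - 8*v - 4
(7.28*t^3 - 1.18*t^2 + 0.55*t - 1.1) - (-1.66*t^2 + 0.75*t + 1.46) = 7.28*t^3 + 0.48*t^2 - 0.2*t - 2.56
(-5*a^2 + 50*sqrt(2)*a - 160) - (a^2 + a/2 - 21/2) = -6*a^2 - a/2 + 50*sqrt(2)*a - 299/2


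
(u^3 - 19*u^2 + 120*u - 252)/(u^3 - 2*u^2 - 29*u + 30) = (u^2 - 13*u + 42)/(u^2 + 4*u - 5)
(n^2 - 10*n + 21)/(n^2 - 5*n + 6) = (n - 7)/(n - 2)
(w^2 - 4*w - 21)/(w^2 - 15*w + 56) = (w + 3)/(w - 8)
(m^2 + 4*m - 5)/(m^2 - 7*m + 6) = (m + 5)/(m - 6)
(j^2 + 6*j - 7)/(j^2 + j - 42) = (j - 1)/(j - 6)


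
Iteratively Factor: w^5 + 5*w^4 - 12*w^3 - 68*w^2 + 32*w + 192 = (w - 3)*(w^4 + 8*w^3 + 12*w^2 - 32*w - 64) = (w - 3)*(w - 2)*(w^3 + 10*w^2 + 32*w + 32) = (w - 3)*(w - 2)*(w + 4)*(w^2 + 6*w + 8) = (w - 3)*(w - 2)*(w + 4)^2*(w + 2)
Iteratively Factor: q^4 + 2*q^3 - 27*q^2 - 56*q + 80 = (q - 1)*(q^3 + 3*q^2 - 24*q - 80) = (q - 1)*(q + 4)*(q^2 - q - 20) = (q - 1)*(q + 4)^2*(q - 5)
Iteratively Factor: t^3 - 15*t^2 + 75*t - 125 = (t - 5)*(t^2 - 10*t + 25) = (t - 5)^2*(t - 5)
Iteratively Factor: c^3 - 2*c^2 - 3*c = (c + 1)*(c^2 - 3*c) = (c - 3)*(c + 1)*(c)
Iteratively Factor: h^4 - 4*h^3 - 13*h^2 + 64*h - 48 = (h - 4)*(h^3 - 13*h + 12) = (h - 4)*(h - 3)*(h^2 + 3*h - 4) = (h - 4)*(h - 3)*(h + 4)*(h - 1)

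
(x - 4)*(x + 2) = x^2 - 2*x - 8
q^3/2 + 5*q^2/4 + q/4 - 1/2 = (q/2 + 1)*(q - 1/2)*(q + 1)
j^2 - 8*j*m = j*(j - 8*m)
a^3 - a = a*(a - 1)*(a + 1)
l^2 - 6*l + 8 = (l - 4)*(l - 2)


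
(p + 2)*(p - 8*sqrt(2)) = p^2 - 8*sqrt(2)*p + 2*p - 16*sqrt(2)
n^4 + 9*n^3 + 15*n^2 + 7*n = n*(n + 1)^2*(n + 7)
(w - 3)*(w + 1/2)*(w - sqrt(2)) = w^3 - 5*w^2/2 - sqrt(2)*w^2 - 3*w/2 + 5*sqrt(2)*w/2 + 3*sqrt(2)/2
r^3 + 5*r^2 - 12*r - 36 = (r - 3)*(r + 2)*(r + 6)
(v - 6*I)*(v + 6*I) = v^2 + 36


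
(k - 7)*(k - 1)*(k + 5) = k^3 - 3*k^2 - 33*k + 35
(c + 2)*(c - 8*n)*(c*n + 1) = c^3*n - 8*c^2*n^2 + 2*c^2*n + c^2 - 16*c*n^2 - 8*c*n + 2*c - 16*n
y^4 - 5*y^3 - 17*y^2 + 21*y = y*(y - 7)*(y - 1)*(y + 3)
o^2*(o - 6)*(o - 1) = o^4 - 7*o^3 + 6*o^2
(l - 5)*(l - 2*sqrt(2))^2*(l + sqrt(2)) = l^4 - 5*l^3 - 3*sqrt(2)*l^3 + 15*sqrt(2)*l^2 + 8*sqrt(2)*l - 40*sqrt(2)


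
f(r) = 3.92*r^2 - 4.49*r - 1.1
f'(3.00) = 19.03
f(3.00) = 20.71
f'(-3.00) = -28.01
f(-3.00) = 47.65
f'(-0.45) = -8.02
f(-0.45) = 1.71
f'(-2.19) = -21.66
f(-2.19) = 27.53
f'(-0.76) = -10.45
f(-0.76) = 4.58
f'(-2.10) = -20.95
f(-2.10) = 25.62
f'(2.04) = 11.50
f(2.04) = 6.05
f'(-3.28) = -30.21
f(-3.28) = 55.80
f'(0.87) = 2.33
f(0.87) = -2.04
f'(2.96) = 18.72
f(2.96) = 19.96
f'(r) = 7.84*r - 4.49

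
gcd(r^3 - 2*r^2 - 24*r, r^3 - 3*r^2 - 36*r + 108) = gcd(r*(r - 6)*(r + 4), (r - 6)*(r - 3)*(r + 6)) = r - 6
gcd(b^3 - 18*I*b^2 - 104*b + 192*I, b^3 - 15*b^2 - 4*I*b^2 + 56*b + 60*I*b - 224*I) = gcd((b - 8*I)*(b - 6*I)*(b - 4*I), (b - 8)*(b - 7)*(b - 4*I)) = b - 4*I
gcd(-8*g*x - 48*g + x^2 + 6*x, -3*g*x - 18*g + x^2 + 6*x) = x + 6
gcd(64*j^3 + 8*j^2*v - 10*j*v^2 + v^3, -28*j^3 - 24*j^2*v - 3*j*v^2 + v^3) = 2*j + v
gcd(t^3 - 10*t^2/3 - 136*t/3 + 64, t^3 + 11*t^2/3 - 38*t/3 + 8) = t^2 + 14*t/3 - 8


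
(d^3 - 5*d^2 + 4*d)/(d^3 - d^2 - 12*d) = (d - 1)/(d + 3)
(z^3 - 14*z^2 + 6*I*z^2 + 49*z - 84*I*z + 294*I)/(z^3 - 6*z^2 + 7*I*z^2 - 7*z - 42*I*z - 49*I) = (z^2 + z*(-7 + 6*I) - 42*I)/(z^2 + z*(1 + 7*I) + 7*I)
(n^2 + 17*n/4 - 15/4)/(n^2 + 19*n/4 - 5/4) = (4*n - 3)/(4*n - 1)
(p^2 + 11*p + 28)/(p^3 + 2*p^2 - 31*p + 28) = (p + 4)/(p^2 - 5*p + 4)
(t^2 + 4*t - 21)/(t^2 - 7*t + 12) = (t + 7)/(t - 4)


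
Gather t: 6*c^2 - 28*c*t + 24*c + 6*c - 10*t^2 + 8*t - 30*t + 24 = 6*c^2 + 30*c - 10*t^2 + t*(-28*c - 22) + 24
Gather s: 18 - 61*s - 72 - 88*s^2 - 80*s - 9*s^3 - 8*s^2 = -9*s^3 - 96*s^2 - 141*s - 54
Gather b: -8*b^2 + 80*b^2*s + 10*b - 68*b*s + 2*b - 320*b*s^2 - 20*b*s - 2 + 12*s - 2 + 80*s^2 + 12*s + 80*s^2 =b^2*(80*s - 8) + b*(-320*s^2 - 88*s + 12) + 160*s^2 + 24*s - 4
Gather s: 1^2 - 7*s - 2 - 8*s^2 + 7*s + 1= -8*s^2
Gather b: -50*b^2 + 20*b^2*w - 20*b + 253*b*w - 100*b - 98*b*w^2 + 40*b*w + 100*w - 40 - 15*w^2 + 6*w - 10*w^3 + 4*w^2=b^2*(20*w - 50) + b*(-98*w^2 + 293*w - 120) - 10*w^3 - 11*w^2 + 106*w - 40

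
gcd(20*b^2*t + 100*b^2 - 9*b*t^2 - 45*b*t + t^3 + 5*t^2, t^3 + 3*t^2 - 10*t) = t + 5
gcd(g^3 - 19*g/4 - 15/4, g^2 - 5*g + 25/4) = g - 5/2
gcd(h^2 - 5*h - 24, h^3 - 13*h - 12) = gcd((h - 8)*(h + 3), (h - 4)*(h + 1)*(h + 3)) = h + 3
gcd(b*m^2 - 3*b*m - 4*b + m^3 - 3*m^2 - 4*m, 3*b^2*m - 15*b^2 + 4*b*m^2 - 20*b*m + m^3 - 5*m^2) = b + m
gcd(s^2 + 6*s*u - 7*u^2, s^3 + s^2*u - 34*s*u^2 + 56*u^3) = s + 7*u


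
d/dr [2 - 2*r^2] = -4*r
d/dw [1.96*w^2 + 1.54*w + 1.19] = 3.92*w + 1.54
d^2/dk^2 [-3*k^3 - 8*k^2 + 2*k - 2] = -18*k - 16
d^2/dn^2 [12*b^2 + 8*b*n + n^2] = 2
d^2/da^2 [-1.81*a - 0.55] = 0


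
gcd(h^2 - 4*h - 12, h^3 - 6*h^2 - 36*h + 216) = h - 6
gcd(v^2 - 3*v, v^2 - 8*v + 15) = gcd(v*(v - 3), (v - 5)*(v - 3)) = v - 3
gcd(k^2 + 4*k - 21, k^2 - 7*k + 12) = k - 3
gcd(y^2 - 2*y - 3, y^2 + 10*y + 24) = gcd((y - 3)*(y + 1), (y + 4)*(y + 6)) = 1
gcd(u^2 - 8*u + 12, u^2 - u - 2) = u - 2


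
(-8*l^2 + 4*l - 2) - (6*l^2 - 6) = -14*l^2 + 4*l + 4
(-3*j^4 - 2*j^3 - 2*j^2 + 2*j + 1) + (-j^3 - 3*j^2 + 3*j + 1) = -3*j^4 - 3*j^3 - 5*j^2 + 5*j + 2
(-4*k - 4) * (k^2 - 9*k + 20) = -4*k^3 + 32*k^2 - 44*k - 80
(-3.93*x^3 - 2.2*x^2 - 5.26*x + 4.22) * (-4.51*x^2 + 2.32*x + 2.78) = 17.7243*x^5 + 0.804400000000001*x^4 + 7.6932*x^3 - 37.3514*x^2 - 4.8324*x + 11.7316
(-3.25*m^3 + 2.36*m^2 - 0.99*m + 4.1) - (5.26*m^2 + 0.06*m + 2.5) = -3.25*m^3 - 2.9*m^2 - 1.05*m + 1.6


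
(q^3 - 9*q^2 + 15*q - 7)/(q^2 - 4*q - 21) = (q^2 - 2*q + 1)/(q + 3)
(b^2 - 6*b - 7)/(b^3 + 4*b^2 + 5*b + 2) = (b - 7)/(b^2 + 3*b + 2)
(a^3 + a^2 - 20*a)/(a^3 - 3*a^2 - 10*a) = (-a^2 - a + 20)/(-a^2 + 3*a + 10)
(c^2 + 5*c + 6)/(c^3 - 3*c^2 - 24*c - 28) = (c + 3)/(c^2 - 5*c - 14)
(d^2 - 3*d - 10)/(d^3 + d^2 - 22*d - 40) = 1/(d + 4)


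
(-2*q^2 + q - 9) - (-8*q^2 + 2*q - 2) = 6*q^2 - q - 7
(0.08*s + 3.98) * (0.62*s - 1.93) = 0.0496*s^2 + 2.3132*s - 7.6814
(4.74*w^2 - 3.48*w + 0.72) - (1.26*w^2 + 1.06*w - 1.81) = 3.48*w^2 - 4.54*w + 2.53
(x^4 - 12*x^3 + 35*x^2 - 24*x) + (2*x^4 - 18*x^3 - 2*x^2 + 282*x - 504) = 3*x^4 - 30*x^3 + 33*x^2 + 258*x - 504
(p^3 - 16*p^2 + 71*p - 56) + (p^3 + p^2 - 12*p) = 2*p^3 - 15*p^2 + 59*p - 56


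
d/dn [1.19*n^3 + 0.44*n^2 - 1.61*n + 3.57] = 3.57*n^2 + 0.88*n - 1.61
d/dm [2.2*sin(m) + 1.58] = 2.2*cos(m)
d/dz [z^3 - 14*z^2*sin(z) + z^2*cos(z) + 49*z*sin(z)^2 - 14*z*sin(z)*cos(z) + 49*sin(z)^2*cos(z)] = -z^2*sin(z) - 14*z^2*cos(z) + 3*z^2 + 28*z*sin(z)^2 + 98*z*sin(z)*cos(z) - 28*z*sin(z) + 2*z*cos(z) - 14*z - 147*sin(z)^3 + 49*sin(z)^2 - 14*sin(z)*cos(z) + 98*sin(z)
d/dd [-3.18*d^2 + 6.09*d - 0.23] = 6.09 - 6.36*d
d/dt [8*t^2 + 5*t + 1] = 16*t + 5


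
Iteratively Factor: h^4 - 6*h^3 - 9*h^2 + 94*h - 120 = (h - 5)*(h^3 - h^2 - 14*h + 24) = (h - 5)*(h - 3)*(h^2 + 2*h - 8) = (h - 5)*(h - 3)*(h - 2)*(h + 4)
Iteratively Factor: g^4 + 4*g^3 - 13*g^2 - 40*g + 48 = (g + 4)*(g^3 - 13*g + 12) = (g + 4)^2*(g^2 - 4*g + 3) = (g - 1)*(g + 4)^2*(g - 3)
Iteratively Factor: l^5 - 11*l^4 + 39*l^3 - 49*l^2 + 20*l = (l - 4)*(l^4 - 7*l^3 + 11*l^2 - 5*l) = l*(l - 4)*(l^3 - 7*l^2 + 11*l - 5) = l*(l - 4)*(l - 1)*(l^2 - 6*l + 5) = l*(l - 5)*(l - 4)*(l - 1)*(l - 1)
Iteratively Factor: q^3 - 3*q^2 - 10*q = (q + 2)*(q^2 - 5*q) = q*(q + 2)*(q - 5)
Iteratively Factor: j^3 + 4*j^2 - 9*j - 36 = (j - 3)*(j^2 + 7*j + 12) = (j - 3)*(j + 4)*(j + 3)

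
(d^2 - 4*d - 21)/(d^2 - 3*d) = (d^2 - 4*d - 21)/(d*(d - 3))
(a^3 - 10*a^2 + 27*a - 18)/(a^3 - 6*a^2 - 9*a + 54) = (a - 1)/(a + 3)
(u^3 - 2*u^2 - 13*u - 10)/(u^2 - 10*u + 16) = (u^3 - 2*u^2 - 13*u - 10)/(u^2 - 10*u + 16)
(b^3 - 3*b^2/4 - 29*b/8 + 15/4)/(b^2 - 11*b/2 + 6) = (4*b^2 + 3*b - 10)/(4*(b - 4))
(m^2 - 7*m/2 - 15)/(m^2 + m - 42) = (m + 5/2)/(m + 7)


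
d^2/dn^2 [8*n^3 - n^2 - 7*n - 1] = 48*n - 2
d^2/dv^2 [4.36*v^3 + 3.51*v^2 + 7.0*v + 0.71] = 26.16*v + 7.02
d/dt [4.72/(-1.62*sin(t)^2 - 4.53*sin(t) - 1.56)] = (15.2928*sin(t) + 21.3816)*cos(t)/(1.62*sin(t)^2 + 4.53*sin(t) + 1.56)^2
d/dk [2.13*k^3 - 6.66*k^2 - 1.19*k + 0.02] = 6.39*k^2 - 13.32*k - 1.19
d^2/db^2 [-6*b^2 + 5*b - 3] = -12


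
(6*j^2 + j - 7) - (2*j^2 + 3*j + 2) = 4*j^2 - 2*j - 9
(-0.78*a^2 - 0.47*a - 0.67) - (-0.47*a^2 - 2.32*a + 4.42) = -0.31*a^2 + 1.85*a - 5.09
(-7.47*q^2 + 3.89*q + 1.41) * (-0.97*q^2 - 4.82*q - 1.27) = 7.2459*q^4 + 32.2321*q^3 - 10.6306*q^2 - 11.7365*q - 1.7907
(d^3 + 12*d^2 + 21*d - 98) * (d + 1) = d^4 + 13*d^3 + 33*d^2 - 77*d - 98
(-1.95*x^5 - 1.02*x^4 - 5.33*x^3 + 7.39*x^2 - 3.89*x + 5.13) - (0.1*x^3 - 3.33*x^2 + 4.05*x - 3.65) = -1.95*x^5 - 1.02*x^4 - 5.43*x^3 + 10.72*x^2 - 7.94*x + 8.78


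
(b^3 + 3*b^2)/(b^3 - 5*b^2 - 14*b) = b*(b + 3)/(b^2 - 5*b - 14)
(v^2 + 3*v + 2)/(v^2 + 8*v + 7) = (v + 2)/(v + 7)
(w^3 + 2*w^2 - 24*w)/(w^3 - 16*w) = (w + 6)/(w + 4)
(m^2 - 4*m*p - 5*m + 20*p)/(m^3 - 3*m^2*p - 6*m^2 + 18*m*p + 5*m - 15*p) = (-m + 4*p)/(-m^2 + 3*m*p + m - 3*p)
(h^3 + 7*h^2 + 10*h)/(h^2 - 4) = h*(h + 5)/(h - 2)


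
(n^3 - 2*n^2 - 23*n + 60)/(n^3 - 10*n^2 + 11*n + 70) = (n^3 - 2*n^2 - 23*n + 60)/(n^3 - 10*n^2 + 11*n + 70)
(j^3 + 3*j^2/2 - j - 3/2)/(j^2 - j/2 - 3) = (j^2 - 1)/(j - 2)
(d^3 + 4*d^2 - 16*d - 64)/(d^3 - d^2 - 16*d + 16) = (d + 4)/(d - 1)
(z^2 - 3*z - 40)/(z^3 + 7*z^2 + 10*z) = (z - 8)/(z*(z + 2))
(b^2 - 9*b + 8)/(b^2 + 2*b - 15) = (b^2 - 9*b + 8)/(b^2 + 2*b - 15)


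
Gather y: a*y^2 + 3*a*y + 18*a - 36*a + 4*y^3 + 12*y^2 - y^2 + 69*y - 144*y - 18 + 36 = -18*a + 4*y^3 + y^2*(a + 11) + y*(3*a - 75) + 18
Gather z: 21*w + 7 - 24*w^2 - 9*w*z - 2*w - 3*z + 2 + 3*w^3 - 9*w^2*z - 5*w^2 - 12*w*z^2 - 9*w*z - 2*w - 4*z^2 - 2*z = 3*w^3 - 29*w^2 + 17*w + z^2*(-12*w - 4) + z*(-9*w^2 - 18*w - 5) + 9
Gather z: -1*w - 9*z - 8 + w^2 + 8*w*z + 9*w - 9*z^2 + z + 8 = w^2 + 8*w - 9*z^2 + z*(8*w - 8)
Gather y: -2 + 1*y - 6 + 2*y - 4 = 3*y - 12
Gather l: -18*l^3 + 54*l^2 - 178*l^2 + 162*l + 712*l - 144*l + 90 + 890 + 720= -18*l^3 - 124*l^2 + 730*l + 1700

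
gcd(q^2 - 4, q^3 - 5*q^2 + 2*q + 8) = q - 2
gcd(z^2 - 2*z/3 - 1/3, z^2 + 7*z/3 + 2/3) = z + 1/3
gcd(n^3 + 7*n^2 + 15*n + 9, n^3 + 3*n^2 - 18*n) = 1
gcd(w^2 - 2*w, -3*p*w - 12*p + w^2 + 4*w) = 1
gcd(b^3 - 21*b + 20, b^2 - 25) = b + 5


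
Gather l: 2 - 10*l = 2 - 10*l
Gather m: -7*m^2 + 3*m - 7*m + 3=-7*m^2 - 4*m + 3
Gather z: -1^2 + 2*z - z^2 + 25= -z^2 + 2*z + 24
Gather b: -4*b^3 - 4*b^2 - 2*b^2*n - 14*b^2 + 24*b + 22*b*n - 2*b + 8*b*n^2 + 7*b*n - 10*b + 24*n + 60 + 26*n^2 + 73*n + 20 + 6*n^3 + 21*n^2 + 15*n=-4*b^3 + b^2*(-2*n - 18) + b*(8*n^2 + 29*n + 12) + 6*n^3 + 47*n^2 + 112*n + 80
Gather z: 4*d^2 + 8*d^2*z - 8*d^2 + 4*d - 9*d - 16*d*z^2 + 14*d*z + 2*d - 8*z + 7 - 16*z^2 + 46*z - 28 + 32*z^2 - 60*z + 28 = -4*d^2 - 3*d + z^2*(16 - 16*d) + z*(8*d^2 + 14*d - 22) + 7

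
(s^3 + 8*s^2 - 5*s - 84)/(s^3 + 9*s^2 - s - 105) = (s + 4)/(s + 5)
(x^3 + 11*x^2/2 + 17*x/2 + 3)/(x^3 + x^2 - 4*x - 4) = (x^2 + 7*x/2 + 3/2)/(x^2 - x - 2)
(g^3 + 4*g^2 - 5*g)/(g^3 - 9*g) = (g^2 + 4*g - 5)/(g^2 - 9)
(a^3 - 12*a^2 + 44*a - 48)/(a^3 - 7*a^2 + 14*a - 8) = (a - 6)/(a - 1)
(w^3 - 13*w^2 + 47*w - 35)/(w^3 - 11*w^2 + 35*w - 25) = (w - 7)/(w - 5)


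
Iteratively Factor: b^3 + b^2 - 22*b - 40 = (b + 2)*(b^2 - b - 20) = (b + 2)*(b + 4)*(b - 5)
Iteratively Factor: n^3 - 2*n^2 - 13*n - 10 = (n + 2)*(n^2 - 4*n - 5) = (n - 5)*(n + 2)*(n + 1)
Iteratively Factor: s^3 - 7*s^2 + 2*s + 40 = (s - 4)*(s^2 - 3*s - 10) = (s - 5)*(s - 4)*(s + 2)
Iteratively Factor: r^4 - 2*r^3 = (r - 2)*(r^3) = r*(r - 2)*(r^2) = r^2*(r - 2)*(r)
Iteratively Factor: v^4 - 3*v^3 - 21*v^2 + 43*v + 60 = (v - 3)*(v^3 - 21*v - 20) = (v - 5)*(v - 3)*(v^2 + 5*v + 4) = (v - 5)*(v - 3)*(v + 4)*(v + 1)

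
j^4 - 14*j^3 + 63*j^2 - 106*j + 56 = (j - 7)*(j - 4)*(j - 2)*(j - 1)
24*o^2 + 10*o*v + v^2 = (4*o + v)*(6*o + v)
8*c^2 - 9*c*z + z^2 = (-8*c + z)*(-c + z)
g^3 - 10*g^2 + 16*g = g*(g - 8)*(g - 2)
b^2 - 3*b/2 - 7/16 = (b - 7/4)*(b + 1/4)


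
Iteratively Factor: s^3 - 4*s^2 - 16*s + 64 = (s - 4)*(s^2 - 16) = (s - 4)*(s + 4)*(s - 4)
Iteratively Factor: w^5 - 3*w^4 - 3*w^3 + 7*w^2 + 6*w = (w - 3)*(w^4 - 3*w^2 - 2*w) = (w - 3)*(w + 1)*(w^3 - w^2 - 2*w) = w*(w - 3)*(w + 1)*(w^2 - w - 2) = w*(w - 3)*(w - 2)*(w + 1)*(w + 1)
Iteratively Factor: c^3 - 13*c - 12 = (c - 4)*(c^2 + 4*c + 3) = (c - 4)*(c + 1)*(c + 3)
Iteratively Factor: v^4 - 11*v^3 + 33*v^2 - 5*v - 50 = (v - 5)*(v^3 - 6*v^2 + 3*v + 10) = (v - 5)*(v - 2)*(v^2 - 4*v - 5) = (v - 5)^2*(v - 2)*(v + 1)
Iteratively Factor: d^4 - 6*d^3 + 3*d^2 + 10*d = (d - 5)*(d^3 - d^2 - 2*d) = d*(d - 5)*(d^2 - d - 2) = d*(d - 5)*(d + 1)*(d - 2)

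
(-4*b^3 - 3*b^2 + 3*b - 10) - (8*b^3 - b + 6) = -12*b^3 - 3*b^2 + 4*b - 16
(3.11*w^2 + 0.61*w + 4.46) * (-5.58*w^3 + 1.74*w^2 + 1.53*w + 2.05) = -17.3538*w^5 + 2.0076*w^4 - 19.0671*w^3 + 15.0692*w^2 + 8.0743*w + 9.143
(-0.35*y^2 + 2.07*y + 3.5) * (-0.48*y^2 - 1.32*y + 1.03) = 0.168*y^4 - 0.5316*y^3 - 4.7729*y^2 - 2.4879*y + 3.605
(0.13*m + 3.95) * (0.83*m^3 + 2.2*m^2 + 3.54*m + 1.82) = 0.1079*m^4 + 3.5645*m^3 + 9.1502*m^2 + 14.2196*m + 7.189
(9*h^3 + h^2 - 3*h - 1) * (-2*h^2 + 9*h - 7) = -18*h^5 + 79*h^4 - 48*h^3 - 32*h^2 + 12*h + 7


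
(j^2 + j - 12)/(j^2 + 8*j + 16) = (j - 3)/(j + 4)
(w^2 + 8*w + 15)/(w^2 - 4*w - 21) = (w + 5)/(w - 7)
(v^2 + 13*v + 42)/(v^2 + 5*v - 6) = (v + 7)/(v - 1)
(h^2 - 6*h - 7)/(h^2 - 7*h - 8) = (h - 7)/(h - 8)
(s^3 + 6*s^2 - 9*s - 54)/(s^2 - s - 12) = (s^2 + 3*s - 18)/(s - 4)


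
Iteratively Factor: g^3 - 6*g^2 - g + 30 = (g - 3)*(g^2 - 3*g - 10) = (g - 3)*(g + 2)*(g - 5)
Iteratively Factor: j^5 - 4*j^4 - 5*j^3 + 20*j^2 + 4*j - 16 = (j + 1)*(j^4 - 5*j^3 + 20*j - 16) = (j - 2)*(j + 1)*(j^3 - 3*j^2 - 6*j + 8) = (j - 4)*(j - 2)*(j + 1)*(j^2 + j - 2) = (j - 4)*(j - 2)*(j + 1)*(j + 2)*(j - 1)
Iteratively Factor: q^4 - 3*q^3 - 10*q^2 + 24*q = (q)*(q^3 - 3*q^2 - 10*q + 24) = q*(q - 4)*(q^2 + q - 6) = q*(q - 4)*(q - 2)*(q + 3)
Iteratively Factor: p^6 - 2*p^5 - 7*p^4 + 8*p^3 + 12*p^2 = (p)*(p^5 - 2*p^4 - 7*p^3 + 8*p^2 + 12*p) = p*(p - 3)*(p^4 + p^3 - 4*p^2 - 4*p) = p*(p - 3)*(p + 1)*(p^3 - 4*p) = p*(p - 3)*(p - 2)*(p + 1)*(p^2 + 2*p) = p*(p - 3)*(p - 2)*(p + 1)*(p + 2)*(p)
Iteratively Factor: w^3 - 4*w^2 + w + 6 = (w - 2)*(w^2 - 2*w - 3) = (w - 2)*(w + 1)*(w - 3)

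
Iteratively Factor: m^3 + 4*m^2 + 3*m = (m)*(m^2 + 4*m + 3) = m*(m + 3)*(m + 1)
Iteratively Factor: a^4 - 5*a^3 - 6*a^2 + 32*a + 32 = (a - 4)*(a^3 - a^2 - 10*a - 8) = (a - 4)*(a + 1)*(a^2 - 2*a - 8) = (a - 4)^2*(a + 1)*(a + 2)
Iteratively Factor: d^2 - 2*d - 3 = (d - 3)*(d + 1)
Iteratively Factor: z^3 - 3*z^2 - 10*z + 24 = (z - 2)*(z^2 - z - 12) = (z - 2)*(z + 3)*(z - 4)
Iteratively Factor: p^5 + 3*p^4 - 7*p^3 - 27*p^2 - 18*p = (p - 3)*(p^4 + 6*p^3 + 11*p^2 + 6*p) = (p - 3)*(p + 3)*(p^3 + 3*p^2 + 2*p) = (p - 3)*(p + 2)*(p + 3)*(p^2 + p) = p*(p - 3)*(p + 2)*(p + 3)*(p + 1)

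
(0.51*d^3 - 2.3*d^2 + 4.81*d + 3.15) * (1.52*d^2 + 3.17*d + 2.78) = 0.7752*d^5 - 1.8793*d^4 + 1.438*d^3 + 13.6417*d^2 + 23.3573*d + 8.757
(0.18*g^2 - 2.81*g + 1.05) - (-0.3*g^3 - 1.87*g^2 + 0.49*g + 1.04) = 0.3*g^3 + 2.05*g^2 - 3.3*g + 0.01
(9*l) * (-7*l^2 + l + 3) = -63*l^3 + 9*l^2 + 27*l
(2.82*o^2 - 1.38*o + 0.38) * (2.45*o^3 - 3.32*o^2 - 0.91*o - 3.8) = 6.909*o^5 - 12.7434*o^4 + 2.9464*o^3 - 10.7218*o^2 + 4.8982*o - 1.444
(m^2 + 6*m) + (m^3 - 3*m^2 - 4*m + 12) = m^3 - 2*m^2 + 2*m + 12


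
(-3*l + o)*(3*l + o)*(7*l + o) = -63*l^3 - 9*l^2*o + 7*l*o^2 + o^3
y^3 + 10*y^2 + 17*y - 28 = (y - 1)*(y + 4)*(y + 7)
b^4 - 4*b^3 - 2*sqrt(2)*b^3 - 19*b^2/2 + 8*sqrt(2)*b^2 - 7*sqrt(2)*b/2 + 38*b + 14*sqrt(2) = (b - 4)*(b - 7*sqrt(2)/2)*(b + sqrt(2)/2)*(b + sqrt(2))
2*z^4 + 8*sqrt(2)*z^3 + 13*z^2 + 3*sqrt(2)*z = z*(z + 3*sqrt(2))*(sqrt(2)*z + 1)^2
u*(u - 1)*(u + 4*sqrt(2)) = u^3 - u^2 + 4*sqrt(2)*u^2 - 4*sqrt(2)*u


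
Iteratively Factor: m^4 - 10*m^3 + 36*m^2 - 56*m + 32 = (m - 2)*(m^3 - 8*m^2 + 20*m - 16) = (m - 2)^2*(m^2 - 6*m + 8) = (m - 4)*(m - 2)^2*(m - 2)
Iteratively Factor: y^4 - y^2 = (y)*(y^3 - y) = y^2*(y^2 - 1) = y^2*(y + 1)*(y - 1)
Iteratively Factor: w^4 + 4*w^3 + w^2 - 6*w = (w + 3)*(w^3 + w^2 - 2*w) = (w - 1)*(w + 3)*(w^2 + 2*w) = (w - 1)*(w + 2)*(w + 3)*(w)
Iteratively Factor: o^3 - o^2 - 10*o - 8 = (o - 4)*(o^2 + 3*o + 2) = (o - 4)*(o + 1)*(o + 2)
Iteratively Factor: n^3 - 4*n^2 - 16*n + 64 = (n - 4)*(n^2 - 16) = (n - 4)^2*(n + 4)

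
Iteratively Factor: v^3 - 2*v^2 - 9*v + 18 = (v - 2)*(v^2 - 9) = (v - 2)*(v + 3)*(v - 3)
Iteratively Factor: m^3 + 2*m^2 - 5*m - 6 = (m - 2)*(m^2 + 4*m + 3) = (m - 2)*(m + 3)*(m + 1)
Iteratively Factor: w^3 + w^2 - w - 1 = (w + 1)*(w^2 - 1) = (w + 1)^2*(w - 1)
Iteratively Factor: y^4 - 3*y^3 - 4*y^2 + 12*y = (y - 3)*(y^3 - 4*y) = (y - 3)*(y + 2)*(y^2 - 2*y) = (y - 3)*(y - 2)*(y + 2)*(y)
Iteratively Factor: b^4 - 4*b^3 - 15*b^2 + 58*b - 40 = (b - 2)*(b^3 - 2*b^2 - 19*b + 20) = (b - 5)*(b - 2)*(b^2 + 3*b - 4) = (b - 5)*(b - 2)*(b - 1)*(b + 4)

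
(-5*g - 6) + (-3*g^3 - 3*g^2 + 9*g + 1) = -3*g^3 - 3*g^2 + 4*g - 5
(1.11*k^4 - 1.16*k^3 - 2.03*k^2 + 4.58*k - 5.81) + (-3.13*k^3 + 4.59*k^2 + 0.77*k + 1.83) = 1.11*k^4 - 4.29*k^3 + 2.56*k^2 + 5.35*k - 3.98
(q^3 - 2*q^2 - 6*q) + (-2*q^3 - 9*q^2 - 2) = -q^3 - 11*q^2 - 6*q - 2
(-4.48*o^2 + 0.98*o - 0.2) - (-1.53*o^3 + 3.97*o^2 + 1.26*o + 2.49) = 1.53*o^3 - 8.45*o^2 - 0.28*o - 2.69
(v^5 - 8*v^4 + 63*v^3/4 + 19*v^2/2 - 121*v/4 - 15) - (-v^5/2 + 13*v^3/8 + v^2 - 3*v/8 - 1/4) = 3*v^5/2 - 8*v^4 + 113*v^3/8 + 17*v^2/2 - 239*v/8 - 59/4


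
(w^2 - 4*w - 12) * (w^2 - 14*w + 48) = w^4 - 18*w^3 + 92*w^2 - 24*w - 576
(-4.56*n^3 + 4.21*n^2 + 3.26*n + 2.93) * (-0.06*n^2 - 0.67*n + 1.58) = 0.2736*n^5 + 2.8026*n^4 - 10.2211*n^3 + 4.2918*n^2 + 3.1877*n + 4.6294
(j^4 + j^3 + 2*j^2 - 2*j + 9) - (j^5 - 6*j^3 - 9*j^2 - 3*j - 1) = -j^5 + j^4 + 7*j^3 + 11*j^2 + j + 10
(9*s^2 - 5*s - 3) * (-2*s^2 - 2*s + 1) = -18*s^4 - 8*s^3 + 25*s^2 + s - 3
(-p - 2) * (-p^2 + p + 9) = p^3 + p^2 - 11*p - 18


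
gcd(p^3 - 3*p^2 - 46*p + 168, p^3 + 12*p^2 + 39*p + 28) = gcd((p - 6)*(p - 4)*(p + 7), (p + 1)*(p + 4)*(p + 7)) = p + 7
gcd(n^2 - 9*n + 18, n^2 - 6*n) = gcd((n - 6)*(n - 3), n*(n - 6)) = n - 6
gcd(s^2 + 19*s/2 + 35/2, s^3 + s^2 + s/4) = 1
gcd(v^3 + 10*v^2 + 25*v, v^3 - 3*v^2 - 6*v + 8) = 1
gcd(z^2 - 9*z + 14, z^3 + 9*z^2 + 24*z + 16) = 1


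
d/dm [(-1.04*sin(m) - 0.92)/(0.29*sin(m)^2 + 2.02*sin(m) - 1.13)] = (0.3016*sin(m)^2 + 0.5336*sin(m) + 3.0336)*cos(m)/(0.0841*sin(m)^4 + 1.1716*sin(m)^3 + 3.425*sin(m)^2 - 4.5652*sin(m) + 1.2769)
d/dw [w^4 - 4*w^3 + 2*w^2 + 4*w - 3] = 4*w^3 - 12*w^2 + 4*w + 4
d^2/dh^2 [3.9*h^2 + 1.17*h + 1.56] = 7.80000000000000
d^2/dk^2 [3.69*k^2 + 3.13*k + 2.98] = 7.38000000000000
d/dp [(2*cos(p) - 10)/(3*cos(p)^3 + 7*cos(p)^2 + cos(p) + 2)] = 2*(-131*cos(p)/2 - 19*cos(2*p) + 3*cos(3*p)/2 - 26)*sin(p)/(3*cos(p)^3 + 7*cos(p)^2 + cos(p) + 2)^2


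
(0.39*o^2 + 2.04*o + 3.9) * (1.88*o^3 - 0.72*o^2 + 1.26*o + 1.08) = 0.7332*o^5 + 3.5544*o^4 + 6.3546*o^3 + 0.1836*o^2 + 7.1172*o + 4.212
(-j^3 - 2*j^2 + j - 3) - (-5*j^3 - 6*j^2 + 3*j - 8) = 4*j^3 + 4*j^2 - 2*j + 5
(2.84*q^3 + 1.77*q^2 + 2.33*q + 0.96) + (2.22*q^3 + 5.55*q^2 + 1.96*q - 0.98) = 5.06*q^3 + 7.32*q^2 + 4.29*q - 0.02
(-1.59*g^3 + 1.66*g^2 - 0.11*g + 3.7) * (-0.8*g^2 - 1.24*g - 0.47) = 1.272*g^5 + 0.6436*g^4 - 1.2231*g^3 - 3.6038*g^2 - 4.5363*g - 1.739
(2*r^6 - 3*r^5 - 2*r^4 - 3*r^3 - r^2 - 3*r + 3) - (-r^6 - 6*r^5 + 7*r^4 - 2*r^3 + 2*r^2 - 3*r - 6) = 3*r^6 + 3*r^5 - 9*r^4 - r^3 - 3*r^2 + 9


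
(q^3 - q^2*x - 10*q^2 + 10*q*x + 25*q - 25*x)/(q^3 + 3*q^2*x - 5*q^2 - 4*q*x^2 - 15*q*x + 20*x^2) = (q - 5)/(q + 4*x)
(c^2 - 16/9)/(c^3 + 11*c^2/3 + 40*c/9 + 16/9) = (3*c - 4)/(3*c^2 + 7*c + 4)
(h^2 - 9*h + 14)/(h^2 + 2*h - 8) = (h - 7)/(h + 4)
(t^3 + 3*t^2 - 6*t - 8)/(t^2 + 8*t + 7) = (t^2 + 2*t - 8)/(t + 7)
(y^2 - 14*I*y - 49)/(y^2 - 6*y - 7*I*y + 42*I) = (y - 7*I)/(y - 6)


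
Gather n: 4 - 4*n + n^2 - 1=n^2 - 4*n + 3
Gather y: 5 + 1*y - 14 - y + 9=0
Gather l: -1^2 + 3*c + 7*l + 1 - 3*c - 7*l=0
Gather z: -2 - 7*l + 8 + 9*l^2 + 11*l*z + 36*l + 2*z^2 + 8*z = 9*l^2 + 29*l + 2*z^2 + z*(11*l + 8) + 6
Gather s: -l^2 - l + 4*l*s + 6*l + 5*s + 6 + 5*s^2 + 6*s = -l^2 + 5*l + 5*s^2 + s*(4*l + 11) + 6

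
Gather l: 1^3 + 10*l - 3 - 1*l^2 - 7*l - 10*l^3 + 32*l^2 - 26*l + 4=-10*l^3 + 31*l^2 - 23*l + 2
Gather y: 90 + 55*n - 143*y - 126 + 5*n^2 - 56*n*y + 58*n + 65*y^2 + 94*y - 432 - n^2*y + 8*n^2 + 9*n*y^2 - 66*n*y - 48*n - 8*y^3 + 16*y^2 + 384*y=13*n^2 + 65*n - 8*y^3 + y^2*(9*n + 81) + y*(-n^2 - 122*n + 335) - 468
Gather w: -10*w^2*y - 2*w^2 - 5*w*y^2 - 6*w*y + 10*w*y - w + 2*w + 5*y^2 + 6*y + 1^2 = w^2*(-10*y - 2) + w*(-5*y^2 + 4*y + 1) + 5*y^2 + 6*y + 1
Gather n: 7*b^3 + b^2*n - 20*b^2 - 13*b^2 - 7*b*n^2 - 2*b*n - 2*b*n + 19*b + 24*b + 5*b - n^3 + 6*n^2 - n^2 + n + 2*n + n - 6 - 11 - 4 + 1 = 7*b^3 - 33*b^2 + 48*b - n^3 + n^2*(5 - 7*b) + n*(b^2 - 4*b + 4) - 20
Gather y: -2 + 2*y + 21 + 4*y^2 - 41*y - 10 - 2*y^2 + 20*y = 2*y^2 - 19*y + 9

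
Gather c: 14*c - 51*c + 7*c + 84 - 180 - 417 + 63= -30*c - 450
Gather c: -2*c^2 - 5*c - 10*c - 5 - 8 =-2*c^2 - 15*c - 13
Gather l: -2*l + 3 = 3 - 2*l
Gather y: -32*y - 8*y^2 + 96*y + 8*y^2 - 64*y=0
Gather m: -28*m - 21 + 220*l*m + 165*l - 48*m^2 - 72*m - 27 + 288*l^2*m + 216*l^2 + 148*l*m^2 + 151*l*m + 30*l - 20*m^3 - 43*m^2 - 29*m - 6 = 216*l^2 + 195*l - 20*m^3 + m^2*(148*l - 91) + m*(288*l^2 + 371*l - 129) - 54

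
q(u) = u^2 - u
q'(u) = 2*u - 1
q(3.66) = 9.74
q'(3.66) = 6.32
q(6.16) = 31.79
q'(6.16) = 11.32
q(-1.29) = 2.95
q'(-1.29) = -3.58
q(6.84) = 39.95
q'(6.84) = 12.68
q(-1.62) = 4.24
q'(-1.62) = -4.24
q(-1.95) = 5.75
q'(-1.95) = -4.90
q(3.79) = 10.57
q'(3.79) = 6.58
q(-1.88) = 5.41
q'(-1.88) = -4.76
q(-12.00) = 156.00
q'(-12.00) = -25.00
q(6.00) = 30.00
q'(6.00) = 11.00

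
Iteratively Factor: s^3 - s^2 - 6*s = (s)*(s^2 - s - 6) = s*(s - 3)*(s + 2)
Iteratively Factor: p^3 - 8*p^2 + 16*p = (p - 4)*(p^2 - 4*p) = p*(p - 4)*(p - 4)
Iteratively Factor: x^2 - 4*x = (x - 4)*(x)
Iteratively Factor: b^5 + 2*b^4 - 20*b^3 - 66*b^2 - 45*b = (b + 1)*(b^4 + b^3 - 21*b^2 - 45*b) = (b + 1)*(b + 3)*(b^3 - 2*b^2 - 15*b) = (b + 1)*(b + 3)^2*(b^2 - 5*b) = b*(b + 1)*(b + 3)^2*(b - 5)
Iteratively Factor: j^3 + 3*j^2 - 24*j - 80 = (j - 5)*(j^2 + 8*j + 16) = (j - 5)*(j + 4)*(j + 4)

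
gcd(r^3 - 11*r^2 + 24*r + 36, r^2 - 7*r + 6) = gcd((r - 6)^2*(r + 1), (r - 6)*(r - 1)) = r - 6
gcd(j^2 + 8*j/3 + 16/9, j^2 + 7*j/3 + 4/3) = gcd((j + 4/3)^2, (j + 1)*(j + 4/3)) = j + 4/3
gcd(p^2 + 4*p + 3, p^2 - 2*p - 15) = p + 3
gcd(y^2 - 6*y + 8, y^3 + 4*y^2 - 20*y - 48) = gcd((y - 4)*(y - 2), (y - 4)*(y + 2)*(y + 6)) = y - 4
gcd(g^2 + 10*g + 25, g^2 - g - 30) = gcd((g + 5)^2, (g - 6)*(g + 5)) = g + 5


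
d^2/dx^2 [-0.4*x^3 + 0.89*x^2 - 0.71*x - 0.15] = 1.78 - 2.4*x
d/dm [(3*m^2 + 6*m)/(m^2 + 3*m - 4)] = 3*(m^2 - 8*m - 8)/(m^4 + 6*m^3 + m^2 - 24*m + 16)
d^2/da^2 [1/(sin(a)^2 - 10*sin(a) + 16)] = 2*(-2*sin(a)^4 + 15*sin(a)^3 - 15*sin(a)^2 - 110*sin(a) + 84)/(sin(a)^2 - 10*sin(a) + 16)^3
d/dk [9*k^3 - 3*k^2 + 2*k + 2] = 27*k^2 - 6*k + 2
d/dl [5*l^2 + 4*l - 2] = 10*l + 4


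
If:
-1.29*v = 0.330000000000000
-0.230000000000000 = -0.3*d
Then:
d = 0.77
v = -0.26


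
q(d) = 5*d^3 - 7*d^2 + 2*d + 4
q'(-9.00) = 1343.00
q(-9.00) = -4226.00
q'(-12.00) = 2330.00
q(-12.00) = -9668.00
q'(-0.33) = 8.25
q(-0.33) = 2.40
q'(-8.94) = 1326.01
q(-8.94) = -4145.93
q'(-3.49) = 233.56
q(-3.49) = -300.78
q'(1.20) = 6.80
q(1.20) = 4.96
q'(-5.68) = 565.46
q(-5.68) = -1149.45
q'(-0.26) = 6.65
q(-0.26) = 2.92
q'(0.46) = -1.27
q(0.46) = 3.93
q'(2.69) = 72.88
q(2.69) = 56.05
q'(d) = 15*d^2 - 14*d + 2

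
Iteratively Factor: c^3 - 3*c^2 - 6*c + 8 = (c - 1)*(c^2 - 2*c - 8) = (c - 1)*(c + 2)*(c - 4)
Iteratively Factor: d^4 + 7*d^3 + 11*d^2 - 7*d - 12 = (d + 3)*(d^3 + 4*d^2 - d - 4) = (d + 3)*(d + 4)*(d^2 - 1) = (d - 1)*(d + 3)*(d + 4)*(d + 1)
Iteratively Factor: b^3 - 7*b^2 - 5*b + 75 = (b - 5)*(b^2 - 2*b - 15) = (b - 5)*(b + 3)*(b - 5)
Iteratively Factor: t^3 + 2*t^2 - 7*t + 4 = (t + 4)*(t^2 - 2*t + 1) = (t - 1)*(t + 4)*(t - 1)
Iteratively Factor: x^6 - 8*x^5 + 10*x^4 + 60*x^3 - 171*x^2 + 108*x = (x + 3)*(x^5 - 11*x^4 + 43*x^3 - 69*x^2 + 36*x) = (x - 4)*(x + 3)*(x^4 - 7*x^3 + 15*x^2 - 9*x) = (x - 4)*(x - 1)*(x + 3)*(x^3 - 6*x^2 + 9*x) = x*(x - 4)*(x - 1)*(x + 3)*(x^2 - 6*x + 9) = x*(x - 4)*(x - 3)*(x - 1)*(x + 3)*(x - 3)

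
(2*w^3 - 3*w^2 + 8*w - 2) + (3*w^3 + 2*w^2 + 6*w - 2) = 5*w^3 - w^2 + 14*w - 4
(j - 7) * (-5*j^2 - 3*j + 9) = -5*j^3 + 32*j^2 + 30*j - 63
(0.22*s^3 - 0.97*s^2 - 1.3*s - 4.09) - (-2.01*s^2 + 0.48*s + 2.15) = 0.22*s^3 + 1.04*s^2 - 1.78*s - 6.24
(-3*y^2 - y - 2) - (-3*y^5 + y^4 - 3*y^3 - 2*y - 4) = 3*y^5 - y^4 + 3*y^3 - 3*y^2 + y + 2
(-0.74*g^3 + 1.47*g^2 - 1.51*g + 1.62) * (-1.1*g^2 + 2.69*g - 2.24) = 0.814*g^5 - 3.6076*g^4 + 7.2729*g^3 - 9.1367*g^2 + 7.7402*g - 3.6288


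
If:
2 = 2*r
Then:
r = 1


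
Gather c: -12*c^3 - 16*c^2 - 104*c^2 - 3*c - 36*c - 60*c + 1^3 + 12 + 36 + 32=-12*c^3 - 120*c^2 - 99*c + 81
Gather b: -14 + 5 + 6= -3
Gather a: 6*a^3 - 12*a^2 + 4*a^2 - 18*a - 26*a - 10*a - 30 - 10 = 6*a^3 - 8*a^2 - 54*a - 40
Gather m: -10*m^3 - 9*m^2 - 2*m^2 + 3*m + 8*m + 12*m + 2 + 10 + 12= -10*m^3 - 11*m^2 + 23*m + 24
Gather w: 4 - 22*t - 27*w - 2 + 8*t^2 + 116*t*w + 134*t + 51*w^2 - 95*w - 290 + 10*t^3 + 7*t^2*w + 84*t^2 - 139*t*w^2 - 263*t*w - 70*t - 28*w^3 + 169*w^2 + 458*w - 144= 10*t^3 + 92*t^2 + 42*t - 28*w^3 + w^2*(220 - 139*t) + w*(7*t^2 - 147*t + 336) - 432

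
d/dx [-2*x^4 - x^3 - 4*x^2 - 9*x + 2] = -8*x^3 - 3*x^2 - 8*x - 9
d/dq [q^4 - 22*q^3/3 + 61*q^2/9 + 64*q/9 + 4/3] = 4*q^3 - 22*q^2 + 122*q/9 + 64/9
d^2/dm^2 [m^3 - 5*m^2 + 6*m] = 6*m - 10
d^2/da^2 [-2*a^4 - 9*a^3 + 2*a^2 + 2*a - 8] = -24*a^2 - 54*a + 4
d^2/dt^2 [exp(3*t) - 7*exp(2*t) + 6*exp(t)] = (9*exp(2*t) - 28*exp(t) + 6)*exp(t)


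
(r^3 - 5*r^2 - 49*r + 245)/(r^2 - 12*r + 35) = r + 7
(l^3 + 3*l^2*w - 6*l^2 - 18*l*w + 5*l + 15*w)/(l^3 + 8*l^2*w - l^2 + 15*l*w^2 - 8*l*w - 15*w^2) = (l - 5)/(l + 5*w)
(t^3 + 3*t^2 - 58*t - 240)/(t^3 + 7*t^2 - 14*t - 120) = (t - 8)/(t - 4)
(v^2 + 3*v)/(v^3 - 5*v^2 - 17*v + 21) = v/(v^2 - 8*v + 7)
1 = 1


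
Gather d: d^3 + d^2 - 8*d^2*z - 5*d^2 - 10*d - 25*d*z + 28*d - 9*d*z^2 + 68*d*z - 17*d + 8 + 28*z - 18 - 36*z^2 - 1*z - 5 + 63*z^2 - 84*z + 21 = d^3 + d^2*(-8*z - 4) + d*(-9*z^2 + 43*z + 1) + 27*z^2 - 57*z + 6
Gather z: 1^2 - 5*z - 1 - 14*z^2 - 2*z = -14*z^2 - 7*z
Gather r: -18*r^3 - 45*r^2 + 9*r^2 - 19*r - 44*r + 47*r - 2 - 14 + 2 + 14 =-18*r^3 - 36*r^2 - 16*r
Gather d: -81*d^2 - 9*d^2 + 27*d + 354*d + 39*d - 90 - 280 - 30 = -90*d^2 + 420*d - 400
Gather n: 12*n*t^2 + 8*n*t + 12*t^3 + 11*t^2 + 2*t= n*(12*t^2 + 8*t) + 12*t^3 + 11*t^2 + 2*t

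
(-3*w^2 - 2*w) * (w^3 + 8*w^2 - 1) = -3*w^5 - 26*w^4 - 16*w^3 + 3*w^2 + 2*w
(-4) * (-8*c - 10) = 32*c + 40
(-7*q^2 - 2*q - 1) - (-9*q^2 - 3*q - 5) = 2*q^2 + q + 4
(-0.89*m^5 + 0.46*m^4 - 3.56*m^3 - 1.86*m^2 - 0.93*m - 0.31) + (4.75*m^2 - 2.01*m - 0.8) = -0.89*m^5 + 0.46*m^4 - 3.56*m^3 + 2.89*m^2 - 2.94*m - 1.11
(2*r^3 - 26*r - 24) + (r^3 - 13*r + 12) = 3*r^3 - 39*r - 12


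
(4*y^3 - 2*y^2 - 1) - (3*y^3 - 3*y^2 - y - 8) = y^3 + y^2 + y + 7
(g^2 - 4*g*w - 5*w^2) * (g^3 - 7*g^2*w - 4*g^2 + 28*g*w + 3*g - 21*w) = g^5 - 11*g^4*w - 4*g^4 + 23*g^3*w^2 + 44*g^3*w + 3*g^3 + 35*g^2*w^3 - 92*g^2*w^2 - 33*g^2*w - 140*g*w^3 + 69*g*w^2 + 105*w^3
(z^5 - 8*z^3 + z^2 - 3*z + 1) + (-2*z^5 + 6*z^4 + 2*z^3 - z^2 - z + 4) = -z^5 + 6*z^4 - 6*z^3 - 4*z + 5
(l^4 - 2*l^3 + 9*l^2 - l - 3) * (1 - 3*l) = -3*l^5 + 7*l^4 - 29*l^3 + 12*l^2 + 8*l - 3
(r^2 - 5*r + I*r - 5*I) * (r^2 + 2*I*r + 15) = r^4 - 5*r^3 + 3*I*r^3 + 13*r^2 - 15*I*r^2 - 65*r + 15*I*r - 75*I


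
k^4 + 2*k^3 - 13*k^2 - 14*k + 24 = (k - 3)*(k - 1)*(k + 2)*(k + 4)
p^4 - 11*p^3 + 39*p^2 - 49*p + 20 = (p - 5)*(p - 4)*(p - 1)^2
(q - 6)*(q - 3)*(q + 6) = q^3 - 3*q^2 - 36*q + 108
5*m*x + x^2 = x*(5*m + x)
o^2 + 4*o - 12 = (o - 2)*(o + 6)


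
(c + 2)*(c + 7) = c^2 + 9*c + 14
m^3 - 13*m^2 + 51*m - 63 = (m - 7)*(m - 3)^2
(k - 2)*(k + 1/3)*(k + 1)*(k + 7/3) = k^4 + 5*k^3/3 - 35*k^2/9 - 55*k/9 - 14/9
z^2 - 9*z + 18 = (z - 6)*(z - 3)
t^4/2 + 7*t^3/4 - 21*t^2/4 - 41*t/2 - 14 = (t/2 + 1)*(t - 7/2)*(t + 1)*(t + 4)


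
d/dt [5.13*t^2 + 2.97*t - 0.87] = 10.26*t + 2.97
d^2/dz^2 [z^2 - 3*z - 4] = 2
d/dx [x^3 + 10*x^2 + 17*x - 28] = 3*x^2 + 20*x + 17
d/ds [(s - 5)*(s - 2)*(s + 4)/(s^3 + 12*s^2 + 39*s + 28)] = 3*(5*s^2 - 2*s - 43)/(s^4 + 16*s^3 + 78*s^2 + 112*s + 49)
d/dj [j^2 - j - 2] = 2*j - 1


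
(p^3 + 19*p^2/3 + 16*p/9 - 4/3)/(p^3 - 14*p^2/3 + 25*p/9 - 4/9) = (3*p^2 + 20*p + 12)/(3*p^2 - 13*p + 4)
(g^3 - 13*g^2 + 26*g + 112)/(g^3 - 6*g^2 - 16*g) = (g - 7)/g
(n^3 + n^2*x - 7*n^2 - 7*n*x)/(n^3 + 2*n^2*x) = (n^2 + n*x - 7*n - 7*x)/(n*(n + 2*x))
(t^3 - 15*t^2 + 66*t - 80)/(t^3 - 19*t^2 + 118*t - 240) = (t - 2)/(t - 6)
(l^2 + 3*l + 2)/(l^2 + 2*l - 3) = (l^2 + 3*l + 2)/(l^2 + 2*l - 3)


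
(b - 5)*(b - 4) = b^2 - 9*b + 20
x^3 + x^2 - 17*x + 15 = (x - 3)*(x - 1)*(x + 5)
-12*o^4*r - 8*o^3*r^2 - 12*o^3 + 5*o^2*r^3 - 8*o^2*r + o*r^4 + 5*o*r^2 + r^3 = (-2*o + r)*(o + r)*(6*o + r)*(o*r + 1)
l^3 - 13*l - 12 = (l - 4)*(l + 1)*(l + 3)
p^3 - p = p*(p - 1)*(p + 1)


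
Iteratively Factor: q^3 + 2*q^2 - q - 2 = (q + 2)*(q^2 - 1) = (q - 1)*(q + 2)*(q + 1)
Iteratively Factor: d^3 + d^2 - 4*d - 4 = (d + 1)*(d^2 - 4) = (d - 2)*(d + 1)*(d + 2)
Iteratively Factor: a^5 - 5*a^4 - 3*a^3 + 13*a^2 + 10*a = (a + 1)*(a^4 - 6*a^3 + 3*a^2 + 10*a) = (a + 1)^2*(a^3 - 7*a^2 + 10*a) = (a - 5)*(a + 1)^2*(a^2 - 2*a) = a*(a - 5)*(a + 1)^2*(a - 2)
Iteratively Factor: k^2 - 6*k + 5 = (k - 5)*(k - 1)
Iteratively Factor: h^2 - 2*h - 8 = (h + 2)*(h - 4)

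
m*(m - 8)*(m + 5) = m^3 - 3*m^2 - 40*m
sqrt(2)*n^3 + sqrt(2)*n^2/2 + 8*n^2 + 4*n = n*(n + 4*sqrt(2))*(sqrt(2)*n + sqrt(2)/2)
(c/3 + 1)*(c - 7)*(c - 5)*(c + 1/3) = c^4/3 - 26*c^3/9 - 4*c^2/3 + 314*c/9 + 35/3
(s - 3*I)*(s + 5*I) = s^2 + 2*I*s + 15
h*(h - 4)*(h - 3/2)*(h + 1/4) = h^4 - 21*h^3/4 + 37*h^2/8 + 3*h/2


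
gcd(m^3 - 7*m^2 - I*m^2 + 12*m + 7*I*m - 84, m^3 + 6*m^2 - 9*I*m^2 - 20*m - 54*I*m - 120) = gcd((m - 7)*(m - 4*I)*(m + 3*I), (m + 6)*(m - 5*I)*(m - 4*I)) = m - 4*I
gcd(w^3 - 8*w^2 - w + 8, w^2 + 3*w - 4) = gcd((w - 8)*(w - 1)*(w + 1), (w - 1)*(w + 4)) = w - 1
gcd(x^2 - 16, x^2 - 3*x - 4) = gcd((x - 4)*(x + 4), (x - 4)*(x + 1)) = x - 4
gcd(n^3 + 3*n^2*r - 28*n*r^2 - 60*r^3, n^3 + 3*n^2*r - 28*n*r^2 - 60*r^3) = -n^3 - 3*n^2*r + 28*n*r^2 + 60*r^3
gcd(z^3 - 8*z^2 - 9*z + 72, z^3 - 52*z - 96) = z - 8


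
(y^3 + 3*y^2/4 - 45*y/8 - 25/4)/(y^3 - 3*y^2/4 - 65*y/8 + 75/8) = (4*y^2 + 13*y + 10)/(4*y^2 + 7*y - 15)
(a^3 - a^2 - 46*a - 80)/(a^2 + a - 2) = (a^2 - 3*a - 40)/(a - 1)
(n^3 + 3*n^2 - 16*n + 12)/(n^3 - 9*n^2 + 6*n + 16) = (n^2 + 5*n - 6)/(n^2 - 7*n - 8)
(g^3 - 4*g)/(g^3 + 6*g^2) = (g^2 - 4)/(g*(g + 6))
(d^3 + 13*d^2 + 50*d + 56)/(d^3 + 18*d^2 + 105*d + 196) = (d + 2)/(d + 7)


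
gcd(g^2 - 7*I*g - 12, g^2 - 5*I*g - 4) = g - 4*I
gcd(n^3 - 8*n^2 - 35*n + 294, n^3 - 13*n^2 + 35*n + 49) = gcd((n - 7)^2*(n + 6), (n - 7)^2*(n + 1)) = n^2 - 14*n + 49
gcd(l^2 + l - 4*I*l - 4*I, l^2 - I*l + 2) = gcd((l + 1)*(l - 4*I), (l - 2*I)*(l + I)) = 1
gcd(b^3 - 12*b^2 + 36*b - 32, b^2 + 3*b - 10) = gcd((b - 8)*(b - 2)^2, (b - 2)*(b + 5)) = b - 2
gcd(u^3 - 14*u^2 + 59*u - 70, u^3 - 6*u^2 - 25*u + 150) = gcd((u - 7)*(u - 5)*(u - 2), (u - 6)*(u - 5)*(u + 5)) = u - 5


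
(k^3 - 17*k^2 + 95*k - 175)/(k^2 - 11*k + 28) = (k^2 - 10*k + 25)/(k - 4)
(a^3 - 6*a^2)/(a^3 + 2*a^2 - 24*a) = a*(a - 6)/(a^2 + 2*a - 24)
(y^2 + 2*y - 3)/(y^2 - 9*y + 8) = (y + 3)/(y - 8)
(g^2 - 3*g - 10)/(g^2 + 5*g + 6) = (g - 5)/(g + 3)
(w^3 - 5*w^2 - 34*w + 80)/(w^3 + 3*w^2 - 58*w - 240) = (w - 2)/(w + 6)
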